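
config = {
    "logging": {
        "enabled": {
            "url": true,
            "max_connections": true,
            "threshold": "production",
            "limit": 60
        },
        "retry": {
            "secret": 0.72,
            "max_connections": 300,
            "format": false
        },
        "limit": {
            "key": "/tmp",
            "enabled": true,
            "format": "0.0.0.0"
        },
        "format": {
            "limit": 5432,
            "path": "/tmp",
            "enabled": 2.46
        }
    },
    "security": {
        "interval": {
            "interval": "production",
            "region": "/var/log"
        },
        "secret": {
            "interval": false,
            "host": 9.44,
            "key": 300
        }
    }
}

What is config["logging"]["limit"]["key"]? "/tmp"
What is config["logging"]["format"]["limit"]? 5432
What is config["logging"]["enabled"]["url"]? True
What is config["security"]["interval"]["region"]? "/var/log"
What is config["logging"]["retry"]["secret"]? 0.72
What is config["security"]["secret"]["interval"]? False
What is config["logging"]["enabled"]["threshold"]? "production"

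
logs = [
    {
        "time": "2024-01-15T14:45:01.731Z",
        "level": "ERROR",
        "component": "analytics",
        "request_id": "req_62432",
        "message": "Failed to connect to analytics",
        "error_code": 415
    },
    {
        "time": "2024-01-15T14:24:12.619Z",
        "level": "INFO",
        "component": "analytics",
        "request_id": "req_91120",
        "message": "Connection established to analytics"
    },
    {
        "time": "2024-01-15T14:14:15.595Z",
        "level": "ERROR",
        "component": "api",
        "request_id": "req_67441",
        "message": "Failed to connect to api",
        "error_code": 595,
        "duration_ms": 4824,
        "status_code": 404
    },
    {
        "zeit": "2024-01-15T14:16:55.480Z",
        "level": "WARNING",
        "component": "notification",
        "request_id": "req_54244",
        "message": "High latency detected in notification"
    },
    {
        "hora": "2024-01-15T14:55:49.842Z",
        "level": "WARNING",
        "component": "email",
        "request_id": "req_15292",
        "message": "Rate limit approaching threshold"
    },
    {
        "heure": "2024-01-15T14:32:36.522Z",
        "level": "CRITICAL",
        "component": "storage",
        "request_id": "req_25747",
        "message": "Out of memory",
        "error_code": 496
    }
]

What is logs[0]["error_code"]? 415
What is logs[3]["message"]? "High latency detected in notification"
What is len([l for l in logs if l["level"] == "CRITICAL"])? 1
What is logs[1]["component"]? "analytics"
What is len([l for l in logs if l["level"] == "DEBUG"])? 0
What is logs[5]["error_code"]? 496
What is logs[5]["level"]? "CRITICAL"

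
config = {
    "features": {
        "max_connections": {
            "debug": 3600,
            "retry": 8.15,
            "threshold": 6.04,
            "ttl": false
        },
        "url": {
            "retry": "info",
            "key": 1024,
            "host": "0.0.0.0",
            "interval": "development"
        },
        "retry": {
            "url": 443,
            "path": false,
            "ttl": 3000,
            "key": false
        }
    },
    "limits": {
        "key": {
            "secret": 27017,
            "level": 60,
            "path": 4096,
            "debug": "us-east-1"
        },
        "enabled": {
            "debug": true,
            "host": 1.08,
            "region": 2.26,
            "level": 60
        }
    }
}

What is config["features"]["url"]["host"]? "0.0.0.0"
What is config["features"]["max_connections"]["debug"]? 3600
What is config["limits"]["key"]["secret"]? 27017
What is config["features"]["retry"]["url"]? 443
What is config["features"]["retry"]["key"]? False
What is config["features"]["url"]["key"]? 1024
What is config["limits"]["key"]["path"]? 4096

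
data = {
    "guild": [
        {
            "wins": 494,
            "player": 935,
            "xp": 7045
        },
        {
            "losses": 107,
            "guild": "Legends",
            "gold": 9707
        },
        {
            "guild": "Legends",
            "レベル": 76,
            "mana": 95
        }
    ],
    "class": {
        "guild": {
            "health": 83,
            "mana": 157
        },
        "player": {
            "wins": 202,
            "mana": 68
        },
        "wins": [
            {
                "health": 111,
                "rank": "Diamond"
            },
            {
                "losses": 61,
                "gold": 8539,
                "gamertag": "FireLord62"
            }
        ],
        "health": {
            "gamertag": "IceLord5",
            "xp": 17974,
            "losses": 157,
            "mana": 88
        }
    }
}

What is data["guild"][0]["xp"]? 7045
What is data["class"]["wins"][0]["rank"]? "Diamond"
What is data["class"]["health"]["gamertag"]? "IceLord5"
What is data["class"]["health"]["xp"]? 17974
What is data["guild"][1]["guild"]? "Legends"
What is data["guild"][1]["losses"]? 107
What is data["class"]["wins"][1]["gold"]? 8539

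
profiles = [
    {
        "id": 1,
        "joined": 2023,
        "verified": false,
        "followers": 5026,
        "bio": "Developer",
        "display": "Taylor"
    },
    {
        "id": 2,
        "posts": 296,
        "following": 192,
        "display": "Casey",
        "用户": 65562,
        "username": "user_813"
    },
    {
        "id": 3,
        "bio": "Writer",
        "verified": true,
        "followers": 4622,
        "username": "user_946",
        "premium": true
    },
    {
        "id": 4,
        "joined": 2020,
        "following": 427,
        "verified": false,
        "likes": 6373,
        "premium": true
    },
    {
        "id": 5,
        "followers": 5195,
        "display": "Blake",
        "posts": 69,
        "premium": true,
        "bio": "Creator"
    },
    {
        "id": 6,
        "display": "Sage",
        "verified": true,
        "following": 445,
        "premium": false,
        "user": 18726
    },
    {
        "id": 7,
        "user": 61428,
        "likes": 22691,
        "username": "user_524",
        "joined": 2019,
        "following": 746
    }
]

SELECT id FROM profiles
[1, 2, 3, 4, 5, 6, 7]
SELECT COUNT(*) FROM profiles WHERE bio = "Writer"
1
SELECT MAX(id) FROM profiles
7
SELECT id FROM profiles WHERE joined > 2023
[]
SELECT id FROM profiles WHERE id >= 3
[3, 4, 5, 6, 7]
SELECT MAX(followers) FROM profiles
5195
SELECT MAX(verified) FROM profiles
True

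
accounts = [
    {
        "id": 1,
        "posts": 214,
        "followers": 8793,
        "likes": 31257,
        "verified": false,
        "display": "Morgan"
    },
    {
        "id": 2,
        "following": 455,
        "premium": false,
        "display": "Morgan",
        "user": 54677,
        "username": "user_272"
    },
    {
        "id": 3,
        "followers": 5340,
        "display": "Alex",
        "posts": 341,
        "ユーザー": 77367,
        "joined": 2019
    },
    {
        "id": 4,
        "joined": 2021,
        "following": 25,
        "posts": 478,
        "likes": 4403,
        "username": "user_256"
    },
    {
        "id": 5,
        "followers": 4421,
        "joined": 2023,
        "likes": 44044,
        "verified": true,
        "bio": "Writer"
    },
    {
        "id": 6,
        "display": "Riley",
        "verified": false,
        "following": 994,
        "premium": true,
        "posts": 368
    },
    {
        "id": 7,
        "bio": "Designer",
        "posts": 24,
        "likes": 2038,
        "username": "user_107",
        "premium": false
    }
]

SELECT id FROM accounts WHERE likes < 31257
[4, 7]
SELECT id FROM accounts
[1, 2, 3, 4, 5, 6, 7]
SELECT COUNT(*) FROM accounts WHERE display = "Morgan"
2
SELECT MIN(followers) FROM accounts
4421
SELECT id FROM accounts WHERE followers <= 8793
[1, 3, 5]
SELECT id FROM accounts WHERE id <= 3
[1, 2, 3]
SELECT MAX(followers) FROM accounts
8793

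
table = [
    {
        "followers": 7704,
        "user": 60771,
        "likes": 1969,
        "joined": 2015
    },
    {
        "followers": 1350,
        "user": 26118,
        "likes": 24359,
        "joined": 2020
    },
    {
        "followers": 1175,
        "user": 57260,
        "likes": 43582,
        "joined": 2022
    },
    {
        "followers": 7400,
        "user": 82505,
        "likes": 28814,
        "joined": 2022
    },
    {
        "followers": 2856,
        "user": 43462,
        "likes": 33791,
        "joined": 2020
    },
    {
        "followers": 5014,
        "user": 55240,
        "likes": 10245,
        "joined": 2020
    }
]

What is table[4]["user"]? 43462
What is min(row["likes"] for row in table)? 1969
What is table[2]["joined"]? 2022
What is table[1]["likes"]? 24359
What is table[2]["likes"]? 43582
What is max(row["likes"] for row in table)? 43582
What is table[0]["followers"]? 7704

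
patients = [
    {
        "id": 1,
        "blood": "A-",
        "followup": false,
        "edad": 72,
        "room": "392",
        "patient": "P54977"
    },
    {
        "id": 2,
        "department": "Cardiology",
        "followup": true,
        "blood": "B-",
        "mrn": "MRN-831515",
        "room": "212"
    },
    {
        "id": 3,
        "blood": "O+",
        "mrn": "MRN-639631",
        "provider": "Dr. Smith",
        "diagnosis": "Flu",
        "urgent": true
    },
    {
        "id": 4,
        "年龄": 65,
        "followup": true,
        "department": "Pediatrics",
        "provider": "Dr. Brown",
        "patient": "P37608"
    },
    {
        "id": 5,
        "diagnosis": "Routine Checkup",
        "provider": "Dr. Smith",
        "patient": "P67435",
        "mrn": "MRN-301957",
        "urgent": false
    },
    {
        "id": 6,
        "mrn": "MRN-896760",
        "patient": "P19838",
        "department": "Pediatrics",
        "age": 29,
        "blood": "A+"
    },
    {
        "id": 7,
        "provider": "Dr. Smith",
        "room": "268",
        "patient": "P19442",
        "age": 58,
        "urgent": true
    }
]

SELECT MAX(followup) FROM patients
True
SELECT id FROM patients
[1, 2, 3, 4, 5, 6, 7]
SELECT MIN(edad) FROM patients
72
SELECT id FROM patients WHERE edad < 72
[]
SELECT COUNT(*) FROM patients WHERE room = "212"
1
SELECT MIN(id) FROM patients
1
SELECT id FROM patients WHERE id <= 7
[1, 2, 3, 4, 5, 6, 7]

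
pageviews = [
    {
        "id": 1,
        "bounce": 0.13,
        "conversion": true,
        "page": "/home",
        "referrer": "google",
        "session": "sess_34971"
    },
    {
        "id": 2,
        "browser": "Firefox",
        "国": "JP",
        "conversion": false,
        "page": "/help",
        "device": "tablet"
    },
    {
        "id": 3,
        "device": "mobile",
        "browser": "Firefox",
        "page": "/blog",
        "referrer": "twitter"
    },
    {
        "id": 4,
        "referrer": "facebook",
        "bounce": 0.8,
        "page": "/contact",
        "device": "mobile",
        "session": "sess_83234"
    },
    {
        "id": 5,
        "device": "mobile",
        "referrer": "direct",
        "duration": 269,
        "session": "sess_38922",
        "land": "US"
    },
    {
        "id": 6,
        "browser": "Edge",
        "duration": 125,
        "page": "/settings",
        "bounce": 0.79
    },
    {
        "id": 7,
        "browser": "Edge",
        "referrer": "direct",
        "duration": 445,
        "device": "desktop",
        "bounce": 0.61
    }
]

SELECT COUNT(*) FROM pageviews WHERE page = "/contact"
1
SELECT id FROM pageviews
[1, 2, 3, 4, 5, 6, 7]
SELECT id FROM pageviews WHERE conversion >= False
[1, 2]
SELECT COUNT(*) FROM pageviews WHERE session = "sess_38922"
1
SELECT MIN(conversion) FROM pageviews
False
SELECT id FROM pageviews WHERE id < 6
[1, 2, 3, 4, 5]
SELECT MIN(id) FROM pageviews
1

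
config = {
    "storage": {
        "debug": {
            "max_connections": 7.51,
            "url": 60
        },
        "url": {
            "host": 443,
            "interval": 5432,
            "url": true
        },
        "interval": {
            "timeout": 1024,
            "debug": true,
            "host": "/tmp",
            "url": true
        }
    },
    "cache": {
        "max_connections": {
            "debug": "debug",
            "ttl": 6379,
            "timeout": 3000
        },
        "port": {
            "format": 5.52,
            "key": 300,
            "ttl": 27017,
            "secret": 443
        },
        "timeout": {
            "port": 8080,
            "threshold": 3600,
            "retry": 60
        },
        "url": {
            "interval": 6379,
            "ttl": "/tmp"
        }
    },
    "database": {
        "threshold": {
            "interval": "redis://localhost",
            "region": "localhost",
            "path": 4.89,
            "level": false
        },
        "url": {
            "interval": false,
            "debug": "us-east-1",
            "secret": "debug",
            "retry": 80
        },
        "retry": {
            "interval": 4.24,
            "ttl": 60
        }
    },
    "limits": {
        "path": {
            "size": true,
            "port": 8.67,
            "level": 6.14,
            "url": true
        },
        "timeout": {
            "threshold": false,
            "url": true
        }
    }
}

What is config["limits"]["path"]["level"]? 6.14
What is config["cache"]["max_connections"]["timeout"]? 3000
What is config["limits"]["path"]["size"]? True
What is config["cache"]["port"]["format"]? 5.52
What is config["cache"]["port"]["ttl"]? 27017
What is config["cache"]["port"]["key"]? 300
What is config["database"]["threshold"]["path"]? 4.89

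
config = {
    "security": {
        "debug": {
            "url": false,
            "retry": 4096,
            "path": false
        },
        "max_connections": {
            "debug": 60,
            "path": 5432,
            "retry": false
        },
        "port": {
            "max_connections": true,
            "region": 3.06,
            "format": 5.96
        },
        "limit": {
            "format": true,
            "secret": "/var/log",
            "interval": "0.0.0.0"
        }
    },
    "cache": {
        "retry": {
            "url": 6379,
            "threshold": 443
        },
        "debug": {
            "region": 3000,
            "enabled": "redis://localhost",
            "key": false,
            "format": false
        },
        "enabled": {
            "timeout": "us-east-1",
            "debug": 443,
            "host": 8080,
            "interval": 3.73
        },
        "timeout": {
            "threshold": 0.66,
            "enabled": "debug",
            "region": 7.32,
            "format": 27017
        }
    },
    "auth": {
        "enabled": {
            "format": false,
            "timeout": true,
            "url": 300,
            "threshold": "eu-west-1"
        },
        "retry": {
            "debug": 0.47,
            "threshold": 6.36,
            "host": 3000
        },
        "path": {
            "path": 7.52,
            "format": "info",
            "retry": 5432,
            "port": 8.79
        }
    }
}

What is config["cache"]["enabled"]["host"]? 8080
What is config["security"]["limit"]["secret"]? "/var/log"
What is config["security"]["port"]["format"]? 5.96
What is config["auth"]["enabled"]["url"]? 300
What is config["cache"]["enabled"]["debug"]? 443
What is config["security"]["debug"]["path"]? False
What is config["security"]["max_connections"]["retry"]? False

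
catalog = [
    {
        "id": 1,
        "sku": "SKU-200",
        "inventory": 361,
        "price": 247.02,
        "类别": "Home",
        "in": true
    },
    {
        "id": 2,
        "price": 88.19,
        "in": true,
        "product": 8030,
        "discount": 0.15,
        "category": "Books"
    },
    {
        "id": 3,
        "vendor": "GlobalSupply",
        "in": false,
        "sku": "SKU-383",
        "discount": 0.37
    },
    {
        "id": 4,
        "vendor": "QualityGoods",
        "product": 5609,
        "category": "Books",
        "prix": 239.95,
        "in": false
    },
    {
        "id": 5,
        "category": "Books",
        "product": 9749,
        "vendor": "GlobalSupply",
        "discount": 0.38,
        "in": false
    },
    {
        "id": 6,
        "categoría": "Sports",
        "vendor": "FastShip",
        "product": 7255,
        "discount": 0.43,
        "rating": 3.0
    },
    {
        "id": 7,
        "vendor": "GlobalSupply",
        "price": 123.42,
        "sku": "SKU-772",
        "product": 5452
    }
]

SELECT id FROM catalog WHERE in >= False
[1, 2, 3, 4, 5]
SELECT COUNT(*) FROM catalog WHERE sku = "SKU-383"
1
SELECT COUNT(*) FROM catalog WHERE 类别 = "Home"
1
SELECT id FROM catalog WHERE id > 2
[3, 4, 5, 6, 7]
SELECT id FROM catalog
[1, 2, 3, 4, 5, 6, 7]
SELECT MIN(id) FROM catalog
1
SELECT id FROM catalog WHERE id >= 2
[2, 3, 4, 5, 6, 7]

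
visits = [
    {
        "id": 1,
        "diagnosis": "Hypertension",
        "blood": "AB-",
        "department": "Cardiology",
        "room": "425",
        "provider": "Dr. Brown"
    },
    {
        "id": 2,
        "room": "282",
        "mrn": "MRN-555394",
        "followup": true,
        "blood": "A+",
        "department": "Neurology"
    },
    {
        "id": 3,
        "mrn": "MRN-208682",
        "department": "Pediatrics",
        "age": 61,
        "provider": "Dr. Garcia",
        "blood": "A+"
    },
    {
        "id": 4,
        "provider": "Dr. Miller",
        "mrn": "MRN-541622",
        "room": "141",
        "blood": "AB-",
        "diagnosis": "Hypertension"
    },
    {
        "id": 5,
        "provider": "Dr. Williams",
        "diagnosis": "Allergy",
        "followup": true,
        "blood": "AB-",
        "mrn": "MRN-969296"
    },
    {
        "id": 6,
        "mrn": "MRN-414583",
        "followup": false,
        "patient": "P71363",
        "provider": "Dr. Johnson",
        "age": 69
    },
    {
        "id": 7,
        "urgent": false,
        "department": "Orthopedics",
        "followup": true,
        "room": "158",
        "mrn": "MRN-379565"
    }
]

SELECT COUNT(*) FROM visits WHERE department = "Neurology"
1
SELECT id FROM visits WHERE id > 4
[5, 6, 7]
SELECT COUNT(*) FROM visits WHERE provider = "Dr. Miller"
1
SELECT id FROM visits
[1, 2, 3, 4, 5, 6, 7]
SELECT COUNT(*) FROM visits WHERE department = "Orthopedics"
1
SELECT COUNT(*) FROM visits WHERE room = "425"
1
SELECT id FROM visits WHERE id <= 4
[1, 2, 3, 4]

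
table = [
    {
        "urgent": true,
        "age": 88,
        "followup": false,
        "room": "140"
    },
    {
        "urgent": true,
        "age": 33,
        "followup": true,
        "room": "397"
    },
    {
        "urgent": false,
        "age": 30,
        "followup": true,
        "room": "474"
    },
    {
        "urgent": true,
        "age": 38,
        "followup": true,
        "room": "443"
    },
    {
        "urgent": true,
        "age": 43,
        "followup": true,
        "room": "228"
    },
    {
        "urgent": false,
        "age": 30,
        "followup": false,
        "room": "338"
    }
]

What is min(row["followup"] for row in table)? False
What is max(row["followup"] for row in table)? True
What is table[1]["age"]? 33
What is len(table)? 6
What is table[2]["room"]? "474"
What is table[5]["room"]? "338"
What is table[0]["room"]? "140"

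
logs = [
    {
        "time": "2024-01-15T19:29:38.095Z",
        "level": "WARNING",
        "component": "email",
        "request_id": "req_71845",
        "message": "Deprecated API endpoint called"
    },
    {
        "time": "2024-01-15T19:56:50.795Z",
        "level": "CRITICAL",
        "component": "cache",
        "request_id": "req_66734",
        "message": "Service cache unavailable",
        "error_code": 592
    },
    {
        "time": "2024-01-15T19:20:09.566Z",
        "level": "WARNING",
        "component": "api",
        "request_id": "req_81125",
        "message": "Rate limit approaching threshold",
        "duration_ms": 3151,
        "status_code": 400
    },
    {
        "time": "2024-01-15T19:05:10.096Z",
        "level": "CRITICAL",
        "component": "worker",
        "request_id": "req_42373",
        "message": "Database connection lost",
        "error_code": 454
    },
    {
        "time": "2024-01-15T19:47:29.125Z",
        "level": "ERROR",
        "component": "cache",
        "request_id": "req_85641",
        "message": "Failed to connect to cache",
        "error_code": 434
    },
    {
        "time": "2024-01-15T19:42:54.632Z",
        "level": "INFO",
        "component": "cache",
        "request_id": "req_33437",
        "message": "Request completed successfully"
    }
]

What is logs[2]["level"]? "WARNING"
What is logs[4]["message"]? "Failed to connect to cache"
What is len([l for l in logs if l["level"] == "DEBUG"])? 0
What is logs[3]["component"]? "worker"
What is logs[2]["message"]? "Rate limit approaching threshold"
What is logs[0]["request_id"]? "req_71845"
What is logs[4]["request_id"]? "req_85641"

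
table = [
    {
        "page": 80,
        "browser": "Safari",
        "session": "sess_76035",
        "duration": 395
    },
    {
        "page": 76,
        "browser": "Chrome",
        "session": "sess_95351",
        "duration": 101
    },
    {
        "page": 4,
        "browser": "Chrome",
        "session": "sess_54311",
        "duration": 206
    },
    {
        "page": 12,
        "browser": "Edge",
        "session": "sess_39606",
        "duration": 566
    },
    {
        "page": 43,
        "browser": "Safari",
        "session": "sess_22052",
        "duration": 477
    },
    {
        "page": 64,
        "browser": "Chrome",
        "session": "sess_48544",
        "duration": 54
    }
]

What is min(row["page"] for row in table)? 4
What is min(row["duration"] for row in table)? 54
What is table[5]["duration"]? 54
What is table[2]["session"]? "sess_54311"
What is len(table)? 6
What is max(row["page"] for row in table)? 80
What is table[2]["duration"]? 206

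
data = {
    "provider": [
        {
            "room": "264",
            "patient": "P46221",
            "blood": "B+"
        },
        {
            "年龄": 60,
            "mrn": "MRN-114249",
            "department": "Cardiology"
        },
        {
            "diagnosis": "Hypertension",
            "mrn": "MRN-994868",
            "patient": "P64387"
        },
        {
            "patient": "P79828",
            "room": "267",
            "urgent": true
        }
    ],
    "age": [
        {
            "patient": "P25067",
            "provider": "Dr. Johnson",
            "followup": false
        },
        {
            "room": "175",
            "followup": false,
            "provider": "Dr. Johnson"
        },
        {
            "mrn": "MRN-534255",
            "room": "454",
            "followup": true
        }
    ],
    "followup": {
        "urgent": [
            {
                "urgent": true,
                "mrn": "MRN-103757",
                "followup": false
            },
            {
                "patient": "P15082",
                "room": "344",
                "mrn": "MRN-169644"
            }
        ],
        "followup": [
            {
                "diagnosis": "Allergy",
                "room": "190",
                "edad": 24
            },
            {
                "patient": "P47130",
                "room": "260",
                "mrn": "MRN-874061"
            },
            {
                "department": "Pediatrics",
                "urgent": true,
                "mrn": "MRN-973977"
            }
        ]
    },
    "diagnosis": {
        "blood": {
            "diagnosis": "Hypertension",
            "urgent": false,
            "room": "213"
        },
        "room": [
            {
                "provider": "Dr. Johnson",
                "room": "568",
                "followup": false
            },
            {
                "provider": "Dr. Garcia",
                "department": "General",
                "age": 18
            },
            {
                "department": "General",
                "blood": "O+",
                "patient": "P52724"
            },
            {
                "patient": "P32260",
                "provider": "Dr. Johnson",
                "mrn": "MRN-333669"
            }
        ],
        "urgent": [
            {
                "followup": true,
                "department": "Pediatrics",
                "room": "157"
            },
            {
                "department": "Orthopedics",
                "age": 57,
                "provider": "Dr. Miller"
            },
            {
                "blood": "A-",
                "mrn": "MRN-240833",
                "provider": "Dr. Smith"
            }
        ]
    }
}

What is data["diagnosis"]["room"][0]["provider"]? "Dr. Johnson"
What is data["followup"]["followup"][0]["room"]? "190"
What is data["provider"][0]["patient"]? "P46221"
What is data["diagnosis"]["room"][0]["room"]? "568"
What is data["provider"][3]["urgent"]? True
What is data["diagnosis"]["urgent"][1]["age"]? 57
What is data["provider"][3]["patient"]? "P79828"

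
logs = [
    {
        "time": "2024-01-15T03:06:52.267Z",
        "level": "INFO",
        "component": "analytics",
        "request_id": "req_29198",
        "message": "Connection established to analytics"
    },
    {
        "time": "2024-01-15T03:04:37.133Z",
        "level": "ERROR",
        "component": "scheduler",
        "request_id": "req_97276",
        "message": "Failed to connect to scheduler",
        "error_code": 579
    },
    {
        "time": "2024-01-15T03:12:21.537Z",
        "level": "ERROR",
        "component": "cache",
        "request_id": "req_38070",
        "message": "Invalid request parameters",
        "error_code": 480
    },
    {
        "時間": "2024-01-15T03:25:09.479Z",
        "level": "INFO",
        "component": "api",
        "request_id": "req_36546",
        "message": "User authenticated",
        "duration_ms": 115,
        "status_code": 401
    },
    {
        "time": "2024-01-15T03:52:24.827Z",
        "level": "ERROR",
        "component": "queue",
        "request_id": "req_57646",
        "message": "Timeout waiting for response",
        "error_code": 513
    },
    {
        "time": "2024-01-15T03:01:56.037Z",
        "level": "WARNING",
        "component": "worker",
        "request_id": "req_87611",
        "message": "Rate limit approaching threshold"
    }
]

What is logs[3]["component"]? "api"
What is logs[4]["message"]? "Timeout waiting for response"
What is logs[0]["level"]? "INFO"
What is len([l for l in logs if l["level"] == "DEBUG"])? 0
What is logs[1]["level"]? "ERROR"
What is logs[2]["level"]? "ERROR"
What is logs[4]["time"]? "2024-01-15T03:52:24.827Z"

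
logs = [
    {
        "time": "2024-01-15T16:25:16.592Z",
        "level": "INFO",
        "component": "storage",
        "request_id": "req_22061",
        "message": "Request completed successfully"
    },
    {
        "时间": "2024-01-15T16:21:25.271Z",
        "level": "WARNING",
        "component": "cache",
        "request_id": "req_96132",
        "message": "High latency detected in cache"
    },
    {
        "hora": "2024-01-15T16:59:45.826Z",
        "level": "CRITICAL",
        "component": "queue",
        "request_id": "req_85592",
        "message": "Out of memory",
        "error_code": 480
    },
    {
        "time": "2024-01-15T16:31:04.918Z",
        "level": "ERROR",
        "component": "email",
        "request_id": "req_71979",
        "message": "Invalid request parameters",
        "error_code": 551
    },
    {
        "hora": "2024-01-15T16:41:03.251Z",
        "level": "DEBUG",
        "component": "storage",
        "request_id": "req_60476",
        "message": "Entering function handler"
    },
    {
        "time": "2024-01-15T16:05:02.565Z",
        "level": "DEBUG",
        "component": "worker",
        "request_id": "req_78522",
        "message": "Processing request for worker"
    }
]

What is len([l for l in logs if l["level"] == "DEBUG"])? 2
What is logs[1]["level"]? "WARNING"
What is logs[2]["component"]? "queue"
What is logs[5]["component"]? "worker"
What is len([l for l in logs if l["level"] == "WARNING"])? 1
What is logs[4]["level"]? "DEBUG"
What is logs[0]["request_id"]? "req_22061"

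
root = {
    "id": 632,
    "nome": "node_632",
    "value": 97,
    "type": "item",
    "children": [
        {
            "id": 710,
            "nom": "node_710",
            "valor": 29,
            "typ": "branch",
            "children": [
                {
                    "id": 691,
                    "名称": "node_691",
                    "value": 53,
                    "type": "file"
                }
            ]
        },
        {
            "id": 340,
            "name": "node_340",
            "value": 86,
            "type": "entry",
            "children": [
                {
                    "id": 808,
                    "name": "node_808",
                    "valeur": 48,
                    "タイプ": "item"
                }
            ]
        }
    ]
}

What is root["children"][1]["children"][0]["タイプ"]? "item"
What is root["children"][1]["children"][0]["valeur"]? 48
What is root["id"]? 632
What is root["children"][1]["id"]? 340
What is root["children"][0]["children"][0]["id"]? 691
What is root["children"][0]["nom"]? "node_710"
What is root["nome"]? "node_632"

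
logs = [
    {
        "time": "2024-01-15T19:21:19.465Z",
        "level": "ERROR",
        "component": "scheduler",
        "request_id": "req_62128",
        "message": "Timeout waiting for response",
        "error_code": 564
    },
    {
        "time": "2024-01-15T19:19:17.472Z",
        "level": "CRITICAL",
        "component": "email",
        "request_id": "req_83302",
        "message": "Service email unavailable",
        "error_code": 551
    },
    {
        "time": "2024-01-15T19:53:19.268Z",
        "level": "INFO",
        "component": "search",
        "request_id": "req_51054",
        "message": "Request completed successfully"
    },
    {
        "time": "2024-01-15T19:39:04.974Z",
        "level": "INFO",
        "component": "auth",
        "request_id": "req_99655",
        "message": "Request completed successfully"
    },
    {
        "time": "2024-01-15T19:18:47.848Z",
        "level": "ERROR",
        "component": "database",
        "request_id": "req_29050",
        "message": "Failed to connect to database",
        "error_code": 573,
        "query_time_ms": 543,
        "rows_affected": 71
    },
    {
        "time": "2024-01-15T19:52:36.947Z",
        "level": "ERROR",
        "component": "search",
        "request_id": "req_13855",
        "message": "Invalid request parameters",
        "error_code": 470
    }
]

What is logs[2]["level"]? "INFO"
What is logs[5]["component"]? "search"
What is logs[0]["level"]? "ERROR"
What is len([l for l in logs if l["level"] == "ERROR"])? 3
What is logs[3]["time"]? "2024-01-15T19:39:04.974Z"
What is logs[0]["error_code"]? 564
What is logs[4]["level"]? "ERROR"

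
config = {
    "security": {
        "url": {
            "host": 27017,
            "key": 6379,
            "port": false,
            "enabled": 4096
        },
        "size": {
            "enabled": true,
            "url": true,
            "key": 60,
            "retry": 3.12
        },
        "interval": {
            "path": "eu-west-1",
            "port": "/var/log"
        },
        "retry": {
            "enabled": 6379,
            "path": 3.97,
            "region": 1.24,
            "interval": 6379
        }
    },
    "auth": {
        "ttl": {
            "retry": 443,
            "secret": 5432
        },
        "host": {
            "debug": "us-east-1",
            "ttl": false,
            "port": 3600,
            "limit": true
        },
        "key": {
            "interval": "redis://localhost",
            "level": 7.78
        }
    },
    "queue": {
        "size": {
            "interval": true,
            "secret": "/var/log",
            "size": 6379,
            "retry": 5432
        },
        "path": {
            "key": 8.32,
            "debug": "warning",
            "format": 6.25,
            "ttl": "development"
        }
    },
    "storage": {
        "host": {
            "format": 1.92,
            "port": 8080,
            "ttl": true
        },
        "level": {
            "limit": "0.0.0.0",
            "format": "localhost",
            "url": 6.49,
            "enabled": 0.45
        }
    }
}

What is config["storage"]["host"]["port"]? 8080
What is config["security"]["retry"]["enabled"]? 6379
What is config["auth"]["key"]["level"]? 7.78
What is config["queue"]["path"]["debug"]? "warning"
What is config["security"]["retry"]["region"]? 1.24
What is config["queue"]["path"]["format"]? 6.25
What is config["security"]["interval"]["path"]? "eu-west-1"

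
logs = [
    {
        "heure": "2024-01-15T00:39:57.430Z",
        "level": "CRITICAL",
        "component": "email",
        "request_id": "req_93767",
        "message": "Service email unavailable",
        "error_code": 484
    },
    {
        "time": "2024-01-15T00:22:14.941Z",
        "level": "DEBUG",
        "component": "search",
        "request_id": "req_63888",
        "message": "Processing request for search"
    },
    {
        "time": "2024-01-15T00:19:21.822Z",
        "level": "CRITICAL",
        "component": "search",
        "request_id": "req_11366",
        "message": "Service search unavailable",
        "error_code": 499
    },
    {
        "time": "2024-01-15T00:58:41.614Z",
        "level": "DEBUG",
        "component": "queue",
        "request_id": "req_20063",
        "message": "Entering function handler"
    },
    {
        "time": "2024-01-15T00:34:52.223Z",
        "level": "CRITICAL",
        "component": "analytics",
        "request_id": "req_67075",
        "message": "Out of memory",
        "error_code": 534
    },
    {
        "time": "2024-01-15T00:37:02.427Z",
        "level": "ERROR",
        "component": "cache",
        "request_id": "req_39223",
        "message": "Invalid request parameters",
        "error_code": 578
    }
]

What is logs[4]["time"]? "2024-01-15T00:34:52.223Z"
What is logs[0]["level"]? "CRITICAL"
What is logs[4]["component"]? "analytics"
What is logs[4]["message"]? "Out of memory"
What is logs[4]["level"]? "CRITICAL"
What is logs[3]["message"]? "Entering function handler"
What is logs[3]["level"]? "DEBUG"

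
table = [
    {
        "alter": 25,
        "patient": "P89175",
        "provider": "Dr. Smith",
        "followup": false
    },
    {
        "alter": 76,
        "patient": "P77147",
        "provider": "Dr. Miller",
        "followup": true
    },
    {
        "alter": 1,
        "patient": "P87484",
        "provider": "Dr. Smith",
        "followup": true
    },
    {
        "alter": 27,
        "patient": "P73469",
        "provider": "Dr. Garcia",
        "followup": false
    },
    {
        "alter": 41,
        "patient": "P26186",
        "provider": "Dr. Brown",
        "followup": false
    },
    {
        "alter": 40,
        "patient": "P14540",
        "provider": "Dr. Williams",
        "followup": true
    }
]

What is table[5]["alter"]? 40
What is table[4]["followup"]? False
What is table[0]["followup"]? False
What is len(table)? 6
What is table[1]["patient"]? "P77147"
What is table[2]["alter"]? 1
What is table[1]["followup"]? True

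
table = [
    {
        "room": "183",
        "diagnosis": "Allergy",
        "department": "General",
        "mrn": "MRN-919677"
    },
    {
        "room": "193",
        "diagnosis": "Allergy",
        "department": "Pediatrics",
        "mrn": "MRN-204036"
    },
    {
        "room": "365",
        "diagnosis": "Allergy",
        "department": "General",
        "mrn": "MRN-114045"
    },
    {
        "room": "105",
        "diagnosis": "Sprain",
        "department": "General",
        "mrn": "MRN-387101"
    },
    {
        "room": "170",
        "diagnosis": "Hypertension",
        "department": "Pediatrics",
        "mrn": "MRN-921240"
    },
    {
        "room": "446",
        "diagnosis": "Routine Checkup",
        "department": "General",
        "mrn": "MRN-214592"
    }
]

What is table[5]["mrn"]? "MRN-214592"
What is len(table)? 6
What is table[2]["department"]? "General"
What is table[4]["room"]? "170"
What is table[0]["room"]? "183"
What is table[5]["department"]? "General"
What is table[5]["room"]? "446"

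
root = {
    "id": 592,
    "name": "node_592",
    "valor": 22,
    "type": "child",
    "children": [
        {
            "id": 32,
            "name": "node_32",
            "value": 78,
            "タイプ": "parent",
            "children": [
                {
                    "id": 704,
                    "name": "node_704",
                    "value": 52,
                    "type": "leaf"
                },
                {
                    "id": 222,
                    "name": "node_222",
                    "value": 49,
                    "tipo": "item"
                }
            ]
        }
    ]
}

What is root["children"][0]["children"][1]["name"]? "node_222"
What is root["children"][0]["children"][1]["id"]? 222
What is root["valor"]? 22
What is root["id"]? 592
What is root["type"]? "child"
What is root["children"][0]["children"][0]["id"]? 704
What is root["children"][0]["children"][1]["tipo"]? "item"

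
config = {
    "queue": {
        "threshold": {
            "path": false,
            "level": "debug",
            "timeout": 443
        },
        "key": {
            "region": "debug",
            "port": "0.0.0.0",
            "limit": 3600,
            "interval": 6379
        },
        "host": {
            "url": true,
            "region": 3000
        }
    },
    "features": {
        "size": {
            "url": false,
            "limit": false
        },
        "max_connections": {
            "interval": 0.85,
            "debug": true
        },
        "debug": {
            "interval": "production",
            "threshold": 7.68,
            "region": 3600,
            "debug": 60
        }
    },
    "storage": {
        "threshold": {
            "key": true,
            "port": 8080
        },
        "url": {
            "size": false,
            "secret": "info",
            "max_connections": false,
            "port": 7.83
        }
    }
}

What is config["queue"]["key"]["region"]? "debug"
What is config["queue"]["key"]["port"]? "0.0.0.0"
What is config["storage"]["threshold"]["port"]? 8080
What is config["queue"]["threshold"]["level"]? "debug"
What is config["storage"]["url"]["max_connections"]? False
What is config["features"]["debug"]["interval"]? "production"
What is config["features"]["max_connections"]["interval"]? 0.85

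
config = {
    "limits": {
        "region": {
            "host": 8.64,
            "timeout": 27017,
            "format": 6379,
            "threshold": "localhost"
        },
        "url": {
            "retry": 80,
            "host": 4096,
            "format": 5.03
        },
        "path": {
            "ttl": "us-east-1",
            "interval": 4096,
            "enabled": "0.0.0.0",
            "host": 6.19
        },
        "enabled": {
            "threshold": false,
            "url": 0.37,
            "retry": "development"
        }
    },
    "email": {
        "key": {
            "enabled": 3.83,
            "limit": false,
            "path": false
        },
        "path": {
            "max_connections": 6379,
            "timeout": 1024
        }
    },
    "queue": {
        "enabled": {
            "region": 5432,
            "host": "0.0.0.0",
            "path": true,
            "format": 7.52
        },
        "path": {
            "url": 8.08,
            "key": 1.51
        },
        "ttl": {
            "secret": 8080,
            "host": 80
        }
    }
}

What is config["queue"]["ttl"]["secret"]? 8080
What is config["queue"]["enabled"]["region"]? 5432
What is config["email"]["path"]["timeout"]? 1024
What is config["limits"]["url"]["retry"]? 80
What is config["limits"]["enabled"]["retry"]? "development"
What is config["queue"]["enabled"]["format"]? 7.52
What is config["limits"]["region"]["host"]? 8.64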